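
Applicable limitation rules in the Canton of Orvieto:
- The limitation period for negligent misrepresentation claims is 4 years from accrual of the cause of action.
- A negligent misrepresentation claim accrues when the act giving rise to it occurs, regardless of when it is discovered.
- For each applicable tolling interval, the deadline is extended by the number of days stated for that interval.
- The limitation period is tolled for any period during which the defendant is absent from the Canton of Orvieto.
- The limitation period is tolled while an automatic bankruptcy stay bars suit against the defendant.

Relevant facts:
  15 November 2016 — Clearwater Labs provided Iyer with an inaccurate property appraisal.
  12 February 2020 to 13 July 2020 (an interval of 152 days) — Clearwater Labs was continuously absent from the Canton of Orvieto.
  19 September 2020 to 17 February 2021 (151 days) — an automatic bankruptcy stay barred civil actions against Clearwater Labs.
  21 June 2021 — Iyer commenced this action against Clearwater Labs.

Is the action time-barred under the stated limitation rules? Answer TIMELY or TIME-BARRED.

TIMELY

The cause of action accrued on 15 November 2016, the date of the act.
4 years from 15 November 2016 is 15 November 2020.
Because the defendant's absence from the jurisdiction ran from 12 February 2020 to 13 July 2020, the deadline is extended by 152 days to 16 April 2021.
Because the automatic bankruptcy stay ran from 19 September 2020 to 17 February 2021, the deadline is extended by 151 days to 14 September 2021.
Filing on 21 June 2021 beat the 14 September 2021 deadline — the action is timely.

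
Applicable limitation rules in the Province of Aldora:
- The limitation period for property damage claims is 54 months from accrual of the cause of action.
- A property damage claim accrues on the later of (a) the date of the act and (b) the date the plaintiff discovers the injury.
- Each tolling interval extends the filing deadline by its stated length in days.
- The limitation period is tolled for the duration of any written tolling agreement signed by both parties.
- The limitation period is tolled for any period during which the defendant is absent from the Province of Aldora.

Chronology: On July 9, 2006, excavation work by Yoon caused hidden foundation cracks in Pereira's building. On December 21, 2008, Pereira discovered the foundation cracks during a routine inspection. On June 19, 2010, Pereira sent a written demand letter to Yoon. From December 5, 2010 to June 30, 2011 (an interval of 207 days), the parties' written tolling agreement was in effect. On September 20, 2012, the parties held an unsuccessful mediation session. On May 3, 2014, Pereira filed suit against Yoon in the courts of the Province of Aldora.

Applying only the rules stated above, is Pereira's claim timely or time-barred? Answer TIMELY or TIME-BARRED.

TIME-BARRED

Taking the later of the act (July 9, 2006) and discovery (December 21, 2008), the claim accrued on December 21, 2008.
Adding the 54 months base period to December 21, 2008 gives a deadline of June 21, 2013, before any tolling.
The written tolling agreement from December 5, 2010 to June 30, 2011 tolled the period for 207 days, extending the deadline to January 14, 2014.
Nothing else in the chronology tolls or restarts the period.
Filing on May 3, 2014 missed the January 14, 2014 deadline — the action is time-barred.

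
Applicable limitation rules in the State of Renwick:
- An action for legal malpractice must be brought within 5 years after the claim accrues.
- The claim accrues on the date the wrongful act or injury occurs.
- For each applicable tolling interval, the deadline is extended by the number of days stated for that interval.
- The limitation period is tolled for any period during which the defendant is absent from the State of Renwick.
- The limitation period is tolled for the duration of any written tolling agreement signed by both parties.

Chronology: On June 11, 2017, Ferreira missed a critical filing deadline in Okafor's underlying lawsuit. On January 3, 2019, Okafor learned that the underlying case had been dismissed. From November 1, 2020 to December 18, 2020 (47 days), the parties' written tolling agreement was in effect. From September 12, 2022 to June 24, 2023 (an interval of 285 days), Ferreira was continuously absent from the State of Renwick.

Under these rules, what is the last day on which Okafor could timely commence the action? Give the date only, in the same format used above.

July 28, 2022

Because the rule ties accrual to occurrence, the claim accrued on June 11, 2017, not on the January 3, 2019 discovery date.
Adding the 5 years base period to June 11, 2017 gives a deadline of June 11, 2022, before any tolling.
The written tolling agreement from November 1, 2020 to December 18, 2020 tolled the period for 47 days, extending the deadline to July 28, 2022.
The defendant's absence from the jurisdiction starting September 12, 2022 came too late — the period had run on July 28, 2022 — and so does not extend the deadline.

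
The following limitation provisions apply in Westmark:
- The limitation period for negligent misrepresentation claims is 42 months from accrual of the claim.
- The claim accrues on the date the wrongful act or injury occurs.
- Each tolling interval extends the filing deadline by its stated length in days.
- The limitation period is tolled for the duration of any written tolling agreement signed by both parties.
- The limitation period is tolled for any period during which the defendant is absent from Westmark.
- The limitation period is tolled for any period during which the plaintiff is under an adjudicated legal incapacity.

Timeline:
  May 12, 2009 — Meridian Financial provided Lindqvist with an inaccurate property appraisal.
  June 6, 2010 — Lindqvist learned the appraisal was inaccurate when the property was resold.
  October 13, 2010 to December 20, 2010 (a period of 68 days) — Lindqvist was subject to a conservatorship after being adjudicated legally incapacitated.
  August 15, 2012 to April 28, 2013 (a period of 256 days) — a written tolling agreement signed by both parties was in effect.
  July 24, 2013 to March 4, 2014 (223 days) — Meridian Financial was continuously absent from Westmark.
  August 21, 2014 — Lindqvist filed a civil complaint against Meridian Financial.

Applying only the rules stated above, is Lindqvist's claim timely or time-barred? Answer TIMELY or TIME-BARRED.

The claim accrued on May 12, 2009, when the wrongful act occurred; under the stated occurrence rule the June 6, 2010 discovery does not delay accrual.
42 months from May 12, 2009 is November 12, 2012.
Because the plaintiff's legal incapacity ran from October 13, 2010 to December 20, 2010, the deadline is extended by 68 days to January 19, 2013.
The period was tolled for 256 days by the written tolling agreement (August 15, 2012 to April 28, 2013), pushing the deadline to October 2, 2013.
Because the defendant's absence from the jurisdiction ran from July 24, 2013 to March 4, 2014, the deadline is extended by 223 days to May 13, 2014.
Filing on August 21, 2014 missed the May 13, 2014 deadline — the action is time-barred.

TIME-BARRED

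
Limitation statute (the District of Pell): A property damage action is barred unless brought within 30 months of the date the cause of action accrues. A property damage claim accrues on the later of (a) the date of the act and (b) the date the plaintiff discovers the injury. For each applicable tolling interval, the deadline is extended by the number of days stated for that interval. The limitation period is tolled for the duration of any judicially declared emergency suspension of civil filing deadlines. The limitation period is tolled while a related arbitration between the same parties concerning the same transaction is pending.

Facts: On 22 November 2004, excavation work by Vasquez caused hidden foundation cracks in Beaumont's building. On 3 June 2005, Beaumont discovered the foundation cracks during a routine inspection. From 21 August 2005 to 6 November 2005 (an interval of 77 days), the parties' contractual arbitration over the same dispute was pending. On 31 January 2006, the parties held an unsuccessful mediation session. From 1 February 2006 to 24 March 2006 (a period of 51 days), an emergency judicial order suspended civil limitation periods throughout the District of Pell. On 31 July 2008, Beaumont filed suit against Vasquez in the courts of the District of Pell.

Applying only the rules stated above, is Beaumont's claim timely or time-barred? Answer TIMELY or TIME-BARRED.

TIME-BARRED

The claim accrued on 3 June 2005 — the later of the 22 November 2004 act and the 3 June 2005 discovery.
Adding the 30 months base period to 3 June 2005 gives a deadline of 3 December 2007, before any tolling.
The period was tolled for 77 days by the pending related arbitration (21 August 2005 to 6 November 2005), pushing the deadline to 18 February 2008.
Because the emergency suspension of filing deadlines ran from 1 February 2006 to 24 March 2006, the deadline is extended by 51 days to 9 April 2008.
Nothing else in the chronology tolls or restarts the period.
Beaumont filed on 31 July 2008, after the 9 April 2008 deadline, so the action is time-barred.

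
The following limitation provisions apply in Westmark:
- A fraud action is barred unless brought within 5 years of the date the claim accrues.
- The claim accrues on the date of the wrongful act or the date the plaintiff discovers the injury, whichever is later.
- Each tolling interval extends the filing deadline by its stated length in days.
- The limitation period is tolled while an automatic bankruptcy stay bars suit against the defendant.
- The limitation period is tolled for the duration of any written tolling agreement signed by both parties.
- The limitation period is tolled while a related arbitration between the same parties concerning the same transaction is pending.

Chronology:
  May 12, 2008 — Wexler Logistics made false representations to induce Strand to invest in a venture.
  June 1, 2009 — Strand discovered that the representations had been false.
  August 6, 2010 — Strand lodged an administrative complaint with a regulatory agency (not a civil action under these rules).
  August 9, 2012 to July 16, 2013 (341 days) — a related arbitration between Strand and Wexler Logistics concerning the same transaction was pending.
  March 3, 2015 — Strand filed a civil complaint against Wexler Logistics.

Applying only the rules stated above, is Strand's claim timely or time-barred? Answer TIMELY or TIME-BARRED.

Because discovery on June 1, 2009 post-dates the May 12, 2008 act, accrual under the later-of rule falls on June 1, 2009.
Adding the 5 years base period to June 1, 2009 gives a deadline of June 1, 2014, before any tolling.
The pending related arbitration from August 9, 2012 to July 16, 2013 tolled the period for 341 days, extending the deadline to May 8, 2015.
Nothing else in the chronology tolls or restarts the period.
Strand filed on March 3, 2015, before the May 8, 2015 deadline, so the action is timely.

TIMELY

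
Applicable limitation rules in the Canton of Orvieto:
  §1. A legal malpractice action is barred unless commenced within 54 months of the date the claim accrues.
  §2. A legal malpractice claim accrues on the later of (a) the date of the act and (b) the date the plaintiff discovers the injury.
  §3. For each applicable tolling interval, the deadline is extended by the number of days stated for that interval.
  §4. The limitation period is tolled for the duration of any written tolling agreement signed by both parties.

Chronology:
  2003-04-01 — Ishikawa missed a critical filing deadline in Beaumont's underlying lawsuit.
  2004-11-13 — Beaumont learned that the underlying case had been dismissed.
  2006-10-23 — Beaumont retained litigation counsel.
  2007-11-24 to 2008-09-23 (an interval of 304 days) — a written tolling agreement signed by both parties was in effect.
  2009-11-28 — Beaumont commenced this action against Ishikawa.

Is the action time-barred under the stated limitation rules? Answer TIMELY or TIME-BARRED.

TIMELY

Taking the later of the act (2003-04-01) and discovery (2004-11-13), the claim accrued on 2004-11-13.
The untolled deadline — 54 months after 2004-11-13 — is 2009-05-13.
The period was tolled for 304 days by the written tolling agreement (2007-11-24 to 2008-09-23), pushing the deadline to 2010-03-13.
Nothing else in the chronology tolls or restarts the period.
Filing on 2009-11-28 beat the 2010-03-13 deadline — the action is timely.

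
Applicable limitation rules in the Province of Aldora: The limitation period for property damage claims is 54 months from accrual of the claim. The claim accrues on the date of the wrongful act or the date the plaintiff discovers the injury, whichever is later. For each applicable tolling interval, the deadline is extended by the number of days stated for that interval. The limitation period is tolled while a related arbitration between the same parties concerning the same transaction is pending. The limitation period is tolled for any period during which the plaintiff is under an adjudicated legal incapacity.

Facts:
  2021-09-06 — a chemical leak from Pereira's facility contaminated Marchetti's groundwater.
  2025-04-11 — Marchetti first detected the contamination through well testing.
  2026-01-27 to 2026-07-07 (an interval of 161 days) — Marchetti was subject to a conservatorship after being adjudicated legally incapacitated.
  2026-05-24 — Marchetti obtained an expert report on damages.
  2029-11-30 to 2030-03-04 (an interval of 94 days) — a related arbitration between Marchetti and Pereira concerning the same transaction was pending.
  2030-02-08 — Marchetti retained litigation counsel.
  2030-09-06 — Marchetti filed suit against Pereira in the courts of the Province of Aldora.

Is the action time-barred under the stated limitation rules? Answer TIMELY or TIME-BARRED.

The claim accrued on 2025-04-11 — the later of the 2021-09-06 act and the 2025-04-11 discovery.
Adding the 54 months base period to 2025-04-11 gives a deadline of 2029-10-11, before any tolling.
The period was tolled for 161 days by the plaintiff's legal incapacity (2026-01-27 to 2026-07-07), pushing the deadline to 2030-03-21.
The pending related arbitration from 2029-11-30 to 2030-03-04 tolled the period for 94 days, extending the deadline to 2030-06-23.
The other events in the timeline have no effect on the limitation period under the stated rules.
The 2030-09-06 filing falls after the 2030-06-23 deadline; the claim is time-barred.

TIME-BARRED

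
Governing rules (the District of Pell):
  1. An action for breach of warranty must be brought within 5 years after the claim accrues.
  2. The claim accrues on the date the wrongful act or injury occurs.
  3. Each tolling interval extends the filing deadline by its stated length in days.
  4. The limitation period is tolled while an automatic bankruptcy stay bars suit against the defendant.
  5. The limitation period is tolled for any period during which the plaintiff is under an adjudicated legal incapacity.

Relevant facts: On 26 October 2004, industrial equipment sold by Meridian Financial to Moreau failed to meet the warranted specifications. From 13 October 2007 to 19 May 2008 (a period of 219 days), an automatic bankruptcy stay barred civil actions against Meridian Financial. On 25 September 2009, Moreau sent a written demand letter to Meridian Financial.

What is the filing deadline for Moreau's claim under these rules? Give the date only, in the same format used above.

The claim accrued on 26 October 2004, when the wrongful act occurred.
Adding the 5 years base period to 26 October 2004 gives a deadline of 26 October 2009, before any tolling.
The automatic bankruptcy stay from 13 October 2007 to 19 May 2008 tolled the period for 219 days, extending the deadline to 2 June 2010.
Nothing else in the chronology tolls or restarts the period.

2 June 2010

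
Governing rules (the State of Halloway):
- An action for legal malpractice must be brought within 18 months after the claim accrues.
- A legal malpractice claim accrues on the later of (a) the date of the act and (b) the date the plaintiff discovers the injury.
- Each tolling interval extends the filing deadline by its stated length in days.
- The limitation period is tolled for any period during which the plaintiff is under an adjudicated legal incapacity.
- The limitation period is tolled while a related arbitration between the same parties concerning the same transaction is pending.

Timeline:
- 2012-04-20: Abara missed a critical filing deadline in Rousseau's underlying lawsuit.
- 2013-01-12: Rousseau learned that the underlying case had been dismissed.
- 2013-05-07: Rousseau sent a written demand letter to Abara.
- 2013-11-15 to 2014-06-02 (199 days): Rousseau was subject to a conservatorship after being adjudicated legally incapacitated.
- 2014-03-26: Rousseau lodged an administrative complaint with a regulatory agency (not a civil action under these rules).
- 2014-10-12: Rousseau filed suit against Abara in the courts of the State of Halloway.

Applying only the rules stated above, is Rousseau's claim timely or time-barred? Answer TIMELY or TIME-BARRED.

The claim accrued on 2013-01-12 — the later of the 2012-04-20 act and the 2013-01-12 discovery.
18 months from 2013-01-12 is 2014-07-12.
The period was tolled for 199 days by the plaintiff's legal incapacity (2013-11-15 to 2014-06-02), pushing the deadline to 2015-01-27.
Nothing else in the chronology tolls or restarts the period.
Rousseau filed on 2014-10-12, before the 2015-01-27 deadline, so the action is timely.

TIMELY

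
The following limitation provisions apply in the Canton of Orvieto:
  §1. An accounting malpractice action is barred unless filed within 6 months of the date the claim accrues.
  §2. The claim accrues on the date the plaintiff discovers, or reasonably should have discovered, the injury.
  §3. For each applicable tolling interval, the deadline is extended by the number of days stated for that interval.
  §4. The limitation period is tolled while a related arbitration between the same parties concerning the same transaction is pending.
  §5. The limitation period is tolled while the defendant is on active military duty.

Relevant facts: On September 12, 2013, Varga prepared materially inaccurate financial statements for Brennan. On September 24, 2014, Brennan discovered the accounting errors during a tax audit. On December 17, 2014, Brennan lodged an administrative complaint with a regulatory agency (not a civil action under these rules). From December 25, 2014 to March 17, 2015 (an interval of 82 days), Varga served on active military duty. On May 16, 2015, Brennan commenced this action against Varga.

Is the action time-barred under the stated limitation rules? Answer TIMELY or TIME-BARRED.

Under the discovery rule, the claim accrued on September 24, 2014, when Brennan discovered the injury — not on the September 12, 2013 date of the underlying act.
The untolled deadline — 6 months after September 24, 2014 — is March 24, 2015.
Because the defendant's active military service ran from December 25, 2014 to March 17, 2015, the deadline is extended by 82 days to June 14, 2015.
Nothing else in the chronology tolls or restarts the period.
Filing on May 16, 2015 beat the June 14, 2015 deadline — the action is timely.

TIMELY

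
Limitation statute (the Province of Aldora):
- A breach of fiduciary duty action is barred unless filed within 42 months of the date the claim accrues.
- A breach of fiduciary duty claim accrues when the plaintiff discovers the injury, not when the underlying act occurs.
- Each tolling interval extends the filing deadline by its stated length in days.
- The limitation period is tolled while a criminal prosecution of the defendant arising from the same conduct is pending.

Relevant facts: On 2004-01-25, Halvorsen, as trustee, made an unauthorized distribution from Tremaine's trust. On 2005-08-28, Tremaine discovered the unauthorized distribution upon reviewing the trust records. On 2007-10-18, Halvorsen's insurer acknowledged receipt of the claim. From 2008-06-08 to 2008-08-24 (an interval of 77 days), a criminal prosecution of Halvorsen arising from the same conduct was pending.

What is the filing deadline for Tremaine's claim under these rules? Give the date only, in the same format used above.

Under the discovery rule, the claim accrued on 2005-08-28, when Tremaine discovered the injury — not on the 2004-01-25 date of the underlying act.
The untolled deadline — 42 months after 2005-08-28 — is 2009-02-28.
Because the pending criminal prosecution ran from 2008-06-08 to 2008-08-24, the deadline is extended by 77 days to 2009-05-16.
The other events in the timeline have no effect on the limitation period under the stated rules.

2009-05-16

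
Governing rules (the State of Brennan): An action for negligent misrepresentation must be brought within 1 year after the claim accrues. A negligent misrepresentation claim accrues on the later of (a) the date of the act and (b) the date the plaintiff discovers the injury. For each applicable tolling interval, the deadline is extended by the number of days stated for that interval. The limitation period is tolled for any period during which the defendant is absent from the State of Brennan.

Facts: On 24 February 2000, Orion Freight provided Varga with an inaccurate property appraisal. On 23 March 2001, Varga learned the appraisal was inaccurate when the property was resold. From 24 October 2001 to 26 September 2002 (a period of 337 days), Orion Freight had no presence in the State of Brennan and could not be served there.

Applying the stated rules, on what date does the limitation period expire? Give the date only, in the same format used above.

23 February 2003

The claim accrued on 23 March 2001 — the later of the 24 February 2000 act and the 23 March 2001 discovery.
The untolled deadline — 1 year after 23 March 2001 — is 23 March 2002.
The defendant's absence from the jurisdiction from 24 October 2001 to 26 September 2002 tolled the period for 337 days, extending the deadline to 23 February 2003.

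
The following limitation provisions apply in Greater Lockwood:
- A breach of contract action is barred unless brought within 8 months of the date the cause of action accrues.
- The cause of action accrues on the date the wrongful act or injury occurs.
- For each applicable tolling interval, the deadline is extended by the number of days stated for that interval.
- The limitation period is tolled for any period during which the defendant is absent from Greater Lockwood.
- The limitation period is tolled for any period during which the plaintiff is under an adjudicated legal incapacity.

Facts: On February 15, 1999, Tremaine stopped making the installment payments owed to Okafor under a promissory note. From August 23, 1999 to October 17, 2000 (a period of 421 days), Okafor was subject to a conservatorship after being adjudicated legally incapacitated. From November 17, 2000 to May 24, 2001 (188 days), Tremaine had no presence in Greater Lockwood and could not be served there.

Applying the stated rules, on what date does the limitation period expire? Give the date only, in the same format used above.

June 15, 2001

The cause of action accrued on February 15, 1999, the date of the act.
The untolled deadline — 8 months after February 15, 1999 — is October 15, 1999.
The plaintiff's legal incapacity from August 23, 1999 to October 17, 2000 tolled the period for 421 days, extending the deadline to December 9, 2000.
The period was tolled for 188 days by the defendant's absence from the jurisdiction (November 17, 2000 to May 24, 2001), pushing the deadline to June 15, 2001.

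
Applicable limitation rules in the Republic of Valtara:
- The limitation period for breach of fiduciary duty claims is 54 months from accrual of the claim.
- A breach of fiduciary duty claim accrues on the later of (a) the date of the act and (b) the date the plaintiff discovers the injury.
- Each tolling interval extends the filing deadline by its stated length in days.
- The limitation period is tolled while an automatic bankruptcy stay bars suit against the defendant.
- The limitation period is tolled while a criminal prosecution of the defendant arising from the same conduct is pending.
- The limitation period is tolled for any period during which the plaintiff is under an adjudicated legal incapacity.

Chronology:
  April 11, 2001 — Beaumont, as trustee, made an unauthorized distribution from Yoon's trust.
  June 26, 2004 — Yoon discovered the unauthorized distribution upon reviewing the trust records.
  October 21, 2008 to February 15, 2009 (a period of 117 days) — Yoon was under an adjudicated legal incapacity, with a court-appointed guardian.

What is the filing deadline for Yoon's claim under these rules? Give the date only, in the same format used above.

The claim accrued on June 26, 2004 — the later of the April 11, 2001 act and the June 26, 2004 discovery.
54 months from June 26, 2004 is December 26, 2008.
The period was tolled for 117 days by the plaintiff's legal incapacity (October 21, 2008 to February 15, 2009), pushing the deadline to April 22, 2009.

April 22, 2009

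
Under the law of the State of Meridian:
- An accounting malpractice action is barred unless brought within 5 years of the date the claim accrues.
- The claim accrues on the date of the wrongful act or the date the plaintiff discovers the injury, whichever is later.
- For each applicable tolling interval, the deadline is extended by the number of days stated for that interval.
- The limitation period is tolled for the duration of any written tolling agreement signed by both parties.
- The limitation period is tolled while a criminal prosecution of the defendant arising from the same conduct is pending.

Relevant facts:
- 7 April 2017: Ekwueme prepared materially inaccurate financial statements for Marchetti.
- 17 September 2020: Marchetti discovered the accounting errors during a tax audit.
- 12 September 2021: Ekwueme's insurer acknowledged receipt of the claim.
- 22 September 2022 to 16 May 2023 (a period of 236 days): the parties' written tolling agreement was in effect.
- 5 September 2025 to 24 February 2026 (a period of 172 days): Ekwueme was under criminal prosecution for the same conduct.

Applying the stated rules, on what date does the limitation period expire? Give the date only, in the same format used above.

Taking the later of the act (7 April 2017) and discovery (17 September 2020), the claim accrued on 17 September 2020.
The untolled deadline — 5 years after 17 September 2020 — is 17 September 2025.
The period was tolled for 236 days by the written tolling agreement (22 September 2022 to 16 May 2023), pushing the deadline to 11 May 2026.
The period was tolled for 172 days by the pending criminal prosecution (5 September 2025 to 24 February 2026), pushing the deadline to 30 October 2026.
None of the other events listed affects the running of the period under the stated rules.

30 October 2026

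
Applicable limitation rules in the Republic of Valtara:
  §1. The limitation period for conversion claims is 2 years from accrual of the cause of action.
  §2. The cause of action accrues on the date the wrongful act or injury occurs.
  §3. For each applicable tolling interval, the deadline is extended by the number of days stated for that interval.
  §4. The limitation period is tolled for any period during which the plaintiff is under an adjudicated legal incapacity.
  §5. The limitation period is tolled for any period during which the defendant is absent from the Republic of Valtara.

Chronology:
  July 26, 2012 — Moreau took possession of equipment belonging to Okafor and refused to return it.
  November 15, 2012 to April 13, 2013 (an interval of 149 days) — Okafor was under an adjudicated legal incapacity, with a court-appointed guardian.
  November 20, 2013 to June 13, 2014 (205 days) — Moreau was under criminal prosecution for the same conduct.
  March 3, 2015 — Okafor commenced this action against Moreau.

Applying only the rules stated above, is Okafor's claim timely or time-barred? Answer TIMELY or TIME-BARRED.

TIME-BARRED

The claim accrued on July 26, 2012, when the wrongful act occurred.
The untolled deadline — 2 years after July 26, 2012 — is July 26, 2014.
The period was tolled for 149 days by the plaintiff's legal incapacity (November 15, 2012 to April 13, 2013), pushing the deadline to December 22, 2014.
Although a criminal prosecution ran from November 20, 2013 to June 13, 2014, the stated rules do not make that a tolling event, so it is disregarded.
The March 3, 2015 filing falls after the December 22, 2014 deadline; the claim is time-barred.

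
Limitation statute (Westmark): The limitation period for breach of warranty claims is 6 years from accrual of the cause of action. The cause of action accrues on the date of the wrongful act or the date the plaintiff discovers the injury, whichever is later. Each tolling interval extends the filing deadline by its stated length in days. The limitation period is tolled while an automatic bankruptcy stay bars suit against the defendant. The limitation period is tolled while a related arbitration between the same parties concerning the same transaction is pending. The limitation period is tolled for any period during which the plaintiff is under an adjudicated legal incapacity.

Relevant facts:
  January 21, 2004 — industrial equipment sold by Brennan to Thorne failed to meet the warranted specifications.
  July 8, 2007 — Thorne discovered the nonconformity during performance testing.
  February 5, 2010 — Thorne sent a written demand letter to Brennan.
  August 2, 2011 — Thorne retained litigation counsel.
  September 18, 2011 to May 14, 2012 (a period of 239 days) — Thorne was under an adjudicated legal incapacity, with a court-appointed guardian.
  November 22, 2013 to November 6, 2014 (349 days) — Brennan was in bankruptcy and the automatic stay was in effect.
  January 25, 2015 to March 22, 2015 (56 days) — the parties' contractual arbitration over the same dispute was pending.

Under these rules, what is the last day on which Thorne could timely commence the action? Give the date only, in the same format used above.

Because discovery on July 8, 2007 post-dates the January 21, 2004 act, accrual under the later-of rule falls on July 8, 2007.
6 years from July 8, 2007 is July 8, 2013.
Because the plaintiff's legal incapacity ran from September 18, 2011 to May 14, 2012, the deadline is extended by 239 days to March 4, 2014.
The period was tolled for 349 days by the automatic bankruptcy stay (November 22, 2013 to November 6, 2014), pushing the deadline to February 16, 2015.
The pending related arbitration from January 25, 2015 to March 22, 2015 tolled the period for 56 days, extending the deadline to April 13, 2015.
None of the other events listed affects the running of the period under the stated rules.

April 13, 2015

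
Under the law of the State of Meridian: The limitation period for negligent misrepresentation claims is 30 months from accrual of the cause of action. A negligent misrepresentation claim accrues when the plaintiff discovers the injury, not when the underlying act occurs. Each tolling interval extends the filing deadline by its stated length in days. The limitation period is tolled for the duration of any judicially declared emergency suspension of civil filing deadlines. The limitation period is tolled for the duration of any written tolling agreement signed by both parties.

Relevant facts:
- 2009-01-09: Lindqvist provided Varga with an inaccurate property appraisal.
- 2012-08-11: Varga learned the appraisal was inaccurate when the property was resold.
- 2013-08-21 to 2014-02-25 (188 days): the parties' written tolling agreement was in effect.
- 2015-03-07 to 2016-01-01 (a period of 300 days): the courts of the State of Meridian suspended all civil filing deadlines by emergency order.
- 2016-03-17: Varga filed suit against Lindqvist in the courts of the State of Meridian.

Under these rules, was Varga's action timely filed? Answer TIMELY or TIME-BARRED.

TIMELY

Accrual is tied to discovery, so the period began on 2012-08-11 rather than on 2009-01-09 when the act occurred.
The untolled deadline — 30 months after 2012-08-11 — is 2015-02-11.
Because the written tolling agreement ran from 2013-08-21 to 2014-02-25, the deadline is extended by 188 days to 2015-08-18.
Because the emergency suspension of filing deadlines ran from 2015-03-07 to 2016-01-01, the deadline is extended by 300 days to 2016-06-13.
Filing on 2016-03-17 beat the 2016-06-13 deadline — the action is timely.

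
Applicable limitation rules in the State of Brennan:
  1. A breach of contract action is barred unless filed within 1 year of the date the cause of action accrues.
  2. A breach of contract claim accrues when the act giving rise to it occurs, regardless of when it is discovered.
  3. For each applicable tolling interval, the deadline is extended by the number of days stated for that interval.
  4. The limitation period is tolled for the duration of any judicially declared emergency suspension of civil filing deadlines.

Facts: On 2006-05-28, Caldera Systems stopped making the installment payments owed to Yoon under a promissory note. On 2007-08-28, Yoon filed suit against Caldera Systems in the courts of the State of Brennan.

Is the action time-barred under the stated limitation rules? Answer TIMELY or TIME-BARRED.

The claim accrued on 2006-05-28, when the wrongful act occurred.
1 year from 2006-05-28 is 2007-05-28.
Filing on 2007-08-28 missed the 2007-05-28 deadline — the action is time-barred.

TIME-BARRED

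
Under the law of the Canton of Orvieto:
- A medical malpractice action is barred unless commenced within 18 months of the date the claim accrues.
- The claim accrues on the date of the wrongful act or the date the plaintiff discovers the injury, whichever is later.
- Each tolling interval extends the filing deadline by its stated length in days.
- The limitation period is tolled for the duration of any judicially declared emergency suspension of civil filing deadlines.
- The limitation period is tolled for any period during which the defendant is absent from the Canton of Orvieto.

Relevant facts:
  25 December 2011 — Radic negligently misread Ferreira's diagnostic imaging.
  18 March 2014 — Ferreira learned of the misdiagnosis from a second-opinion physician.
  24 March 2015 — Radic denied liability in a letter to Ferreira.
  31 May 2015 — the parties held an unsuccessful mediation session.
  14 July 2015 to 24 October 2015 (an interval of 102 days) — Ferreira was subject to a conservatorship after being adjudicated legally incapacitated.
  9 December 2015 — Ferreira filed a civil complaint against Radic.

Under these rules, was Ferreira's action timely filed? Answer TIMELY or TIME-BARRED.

Taking the later of the act (25 December 2011) and discovery (18 March 2014), the claim accrued on 18 March 2014.
18 months from 18 March 2014 is 18 September 2015.
The plaintiff's legal incapacity from 14 July 2015 to 24 October 2015 does not toll the period, because no stated rule makes the plaintiff's incapacity a tolling event.
Nothing else in the chronology tolls or restarts the period.
The 9 December 2015 filing falls after the 18 September 2015 deadline; the claim is time-barred.

TIME-BARRED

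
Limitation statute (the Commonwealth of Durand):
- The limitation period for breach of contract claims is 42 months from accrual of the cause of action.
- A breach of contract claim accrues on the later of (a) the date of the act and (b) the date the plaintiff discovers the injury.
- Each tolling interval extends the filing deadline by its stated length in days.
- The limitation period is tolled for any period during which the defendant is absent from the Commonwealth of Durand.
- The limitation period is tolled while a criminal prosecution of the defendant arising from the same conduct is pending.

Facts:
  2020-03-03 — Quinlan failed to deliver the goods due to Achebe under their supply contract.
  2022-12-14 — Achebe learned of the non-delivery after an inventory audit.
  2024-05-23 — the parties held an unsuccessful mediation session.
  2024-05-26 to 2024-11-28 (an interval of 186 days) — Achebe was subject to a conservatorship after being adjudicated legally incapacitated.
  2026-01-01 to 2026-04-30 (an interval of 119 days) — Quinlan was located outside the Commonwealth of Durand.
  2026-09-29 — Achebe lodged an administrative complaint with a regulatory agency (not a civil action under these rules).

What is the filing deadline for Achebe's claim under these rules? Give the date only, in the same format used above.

Because discovery on 2022-12-14 post-dates the 2020-03-03 act, accrual under the later-of rule falls on 2022-12-14.
Adding the 42 months base period to 2022-12-14 gives a deadline of 2026-06-14, before any tolling.
Because the defendant's absence from the jurisdiction ran from 2026-01-01 to 2026-04-30, the deadline is extended by 119 days to 2026-10-11.
Although the plaintiff's incapacity ran from 2024-05-26 to 2024-11-28, the stated rules do not make that a tolling event, so it is disregarded.
The other events in the timeline have no effect on the limitation period under the stated rules.

2026-10-11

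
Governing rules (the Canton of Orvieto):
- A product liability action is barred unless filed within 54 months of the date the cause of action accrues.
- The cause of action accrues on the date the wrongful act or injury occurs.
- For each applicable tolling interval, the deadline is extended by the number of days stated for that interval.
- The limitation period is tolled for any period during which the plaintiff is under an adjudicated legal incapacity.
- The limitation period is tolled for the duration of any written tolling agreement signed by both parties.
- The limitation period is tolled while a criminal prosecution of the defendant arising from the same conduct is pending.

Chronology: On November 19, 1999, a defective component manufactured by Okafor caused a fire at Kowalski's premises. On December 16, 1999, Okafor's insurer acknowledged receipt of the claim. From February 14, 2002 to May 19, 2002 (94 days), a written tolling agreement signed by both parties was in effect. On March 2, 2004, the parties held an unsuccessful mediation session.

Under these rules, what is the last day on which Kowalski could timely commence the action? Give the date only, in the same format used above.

The limitation period began to run on November 19, 1999.
The untolled deadline — 54 months after November 19, 1999 — is May 19, 2004.
The written tolling agreement from February 14, 2002 to May 19, 2002 tolled the period for 94 days, extending the deadline to August 21, 2004.
Nothing else in the chronology tolls or restarts the period.

August 21, 2004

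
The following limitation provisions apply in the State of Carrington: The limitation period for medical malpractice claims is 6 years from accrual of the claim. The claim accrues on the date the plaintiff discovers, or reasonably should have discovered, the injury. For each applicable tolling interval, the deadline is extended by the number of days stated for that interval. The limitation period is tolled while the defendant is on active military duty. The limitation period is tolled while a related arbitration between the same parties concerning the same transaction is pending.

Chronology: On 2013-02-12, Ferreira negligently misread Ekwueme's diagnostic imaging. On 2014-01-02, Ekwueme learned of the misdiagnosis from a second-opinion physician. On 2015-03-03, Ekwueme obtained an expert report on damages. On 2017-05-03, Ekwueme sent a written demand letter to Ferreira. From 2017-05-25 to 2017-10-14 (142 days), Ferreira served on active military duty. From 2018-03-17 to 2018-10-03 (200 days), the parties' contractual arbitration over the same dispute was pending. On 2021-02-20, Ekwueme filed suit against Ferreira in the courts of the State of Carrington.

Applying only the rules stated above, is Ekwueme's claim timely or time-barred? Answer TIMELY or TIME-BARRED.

TIME-BARRED

The claim did not accrue until Ekwueme discovered the injury on 2014-01-02; the 2013-02-12 act date does not start the clock under the stated rule.
Adding the 6 years base period to 2014-01-02 gives a deadline of 2020-01-02, before any tolling.
The defendant's active military service from 2017-05-25 to 2017-10-14 tolled the period for 142 days, extending the deadline to 2020-05-23.
Because the pending related arbitration ran from 2018-03-17 to 2018-10-03, the deadline is extended by 200 days to 2020-12-09.
Nothing else in the chronology tolls or restarts the period.
Filing on 2021-02-20 missed the 2020-12-09 deadline — the action is time-barred.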